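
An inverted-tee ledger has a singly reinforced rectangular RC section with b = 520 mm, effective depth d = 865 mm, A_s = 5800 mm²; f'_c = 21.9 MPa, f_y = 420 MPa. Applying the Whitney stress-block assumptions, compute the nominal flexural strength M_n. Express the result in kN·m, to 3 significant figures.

M_n ≈ 1800 kN·m

T = A_s f_y = 5800 × 420 = 2436000 N = 2436 kN.
From C = T: a = T/(0.85 f'_c b) = 2436000/(0.85 × 21.9 × 520) = 251.66 mm.
M_n = T(d − a/2) = 2436 kN × (865 − 125.83) mm = 1800.62 kN·m.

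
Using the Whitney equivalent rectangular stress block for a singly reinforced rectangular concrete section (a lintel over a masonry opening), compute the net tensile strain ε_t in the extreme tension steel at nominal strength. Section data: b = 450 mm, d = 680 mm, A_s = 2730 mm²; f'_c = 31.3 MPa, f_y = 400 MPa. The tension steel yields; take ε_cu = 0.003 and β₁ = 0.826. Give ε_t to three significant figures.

ε_t ≈ 0.0155

a = A_s f_y/(0.85 f'_c b) = 91.21 mm.
β₁ = 0.826, so c = a/β₁ = 91.21/0.826 = 110.42 mm.
From the linear strain diagram with ε_cu = 0.003: ε_t = 0.003 (d − c)/c = 0.003 × (680 − 110.42)/110.42 = 0.0155.
Since ε_t ≥ 0.005, the section is tension-controlled.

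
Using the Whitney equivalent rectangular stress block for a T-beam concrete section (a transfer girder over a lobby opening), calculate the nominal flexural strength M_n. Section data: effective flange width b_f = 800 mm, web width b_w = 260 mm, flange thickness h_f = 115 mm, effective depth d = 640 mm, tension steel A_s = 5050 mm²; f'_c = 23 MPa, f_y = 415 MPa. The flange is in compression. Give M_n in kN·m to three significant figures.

Tension: T = A_s f_y = 5050 × 415 = 2095750 N.
Try a within the flange: a = T/(0.85 f'_c b_f) = 2095750/(0.85 × 23 × 800) = 134.00 mm.
a = 134.00 > h_f = 115 mm: the block extends into the web. Split into flange-overhang and web parts.
C_f = 0.85 f'_c (b_f − b_w) h_f = 0.85 × 23 × (800 − 260) × 115 = 1214055 N.
Remaining web compression depth: a_w = (T − C_f)/(0.85 f'_c b_w) = (2095750 − 1214055)/(0.85 × 23 × 260) = 173.46 mm.
M_n = C_f(d − h_f/2) + (T − C_f)(d − a_w/2) = 1214055 × (640 − 57.5) + 881695 × (640 − 86.73) = 707.19 + 487.82 = 1195.01 × 10⁶ N·mm.
M_n = 1195.01 kN·m.

M_n ≈ 1200 kN·m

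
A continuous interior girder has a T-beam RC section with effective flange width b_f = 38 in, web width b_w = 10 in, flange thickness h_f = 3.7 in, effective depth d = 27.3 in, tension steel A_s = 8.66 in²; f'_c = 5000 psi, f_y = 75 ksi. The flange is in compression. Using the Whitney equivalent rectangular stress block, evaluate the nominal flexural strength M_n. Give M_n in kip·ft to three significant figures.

M_n ≈ 1370 kip·ft

Tension: T = A_s f_y = 8.66 × 75 = 649.5 kips.
Try a within the flange: a = T/(0.85 f'_c b_f) = 649.5/(0.85 × 5 × 38) = 4.022 in.
a = 4.022 > h_f = 3.7 in: the block extends into the web. Split into flange-overhang and web parts.
C_f = 0.85 f'_c (b_f − b_w) h_f = 0.85 × 5 × (38 − 10) × 3.7 = 440.3 kips.
Remaining web compression depth: a_w = (T − C_f)/(0.85 f'_c b_w) = (649.5 − 440.3)/(0.85 × 5 × 10) = 4.922 in.
M_n = C_f(d − h_f/2) + (T − C_f)(d − a_w/2) = 440.3 × (27.3 − 1.85) + 209.2 × (27.3 − 2.461) = 11205.6 + 5196.3 = 16401.9 kip·in.
M_n = 16401.9/12 = 1366.83 kip·ft.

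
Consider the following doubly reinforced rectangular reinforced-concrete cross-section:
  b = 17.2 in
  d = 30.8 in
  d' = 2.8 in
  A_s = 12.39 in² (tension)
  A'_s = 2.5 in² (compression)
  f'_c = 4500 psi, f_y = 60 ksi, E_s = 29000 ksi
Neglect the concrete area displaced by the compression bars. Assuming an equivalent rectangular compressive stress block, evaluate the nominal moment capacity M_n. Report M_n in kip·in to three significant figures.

Assume both steels yield.
a = (A_s − A'_s) f_y/(0.85 f'_c b) = (12.39 − 2.5) × 60/(0.85 × 4.5 × 17.2) = 9.020 in.
c = a/β₁ = 9.020/0.825 = 10.933 in; ε'_s = 0.003(c − d')/c = 0.0022 ≥ ε_y = 0.0021, so the compression steel yields.
M_n = (A_s − A'_s) f_y (d − a/2) + A'_s f_y (d − d') = 593.4 × (30.8 − 4.51) + 150 × (30.8 − 2.8) = 15600.5 + 4200.0 = 19800.5 kip·in.

M_n ≈ 19800 kip·in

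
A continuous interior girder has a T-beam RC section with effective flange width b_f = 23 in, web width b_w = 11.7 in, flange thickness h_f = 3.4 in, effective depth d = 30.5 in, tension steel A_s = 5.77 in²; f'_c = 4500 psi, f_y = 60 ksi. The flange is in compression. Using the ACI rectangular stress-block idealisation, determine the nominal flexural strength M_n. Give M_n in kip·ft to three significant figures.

M_n ≈ 822 kip·ft

Tension: T = A_s f_y = 5.77 × 60 = 346.2 kips.
Try a within the flange: a = T/(0.85 f'_c b_f) = 346.2/(0.85 × 4.5 × 23) = 3.935 in.
a = 3.935 > h_f = 3.4 in: the block extends into the web. Split into flange-overhang and web parts.
C_f = 0.85 f'_c (b_f − b_w) h_f = 0.85 × 4.5 × (23 − 11.7) × 3.4 = 147.0 kips.
Remaining web compression depth: a_w = (T − C_f)/(0.85 f'_c b_w) = (346.2 − 147.0)/(0.85 × 4.5 × 11.7) = 4.451 in.
M_n = C_f(d − h_f/2) + (T − C_f)(d − a_w/2) = 147.0 × (30.5 − 1.7) + 199.2 × (30.5 − 2.2255) = 4233.6 + 5632.3 = 9865.9 kip·in.
M_n = 9865.9/12 = 822.16 kip·ft.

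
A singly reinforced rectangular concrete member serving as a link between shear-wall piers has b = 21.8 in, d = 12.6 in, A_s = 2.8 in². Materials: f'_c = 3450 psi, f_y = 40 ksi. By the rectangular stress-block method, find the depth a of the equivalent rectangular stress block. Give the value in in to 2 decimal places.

T = A_s f_y = 2.8 × 40 = 112 kips.
a = T/(0.85 f'_c b) = 112/(0.85 × 3.45 × 21.8) = 1.75 in.

a ≈ 1.75 in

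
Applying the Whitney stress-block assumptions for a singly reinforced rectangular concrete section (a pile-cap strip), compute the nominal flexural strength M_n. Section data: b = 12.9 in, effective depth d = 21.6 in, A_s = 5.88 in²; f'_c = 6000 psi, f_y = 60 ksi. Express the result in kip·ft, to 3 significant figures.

M_n ≈ 556 kip·ft

T = A_s f_y = 5.88 × 60 = 352.8 kips.
a = T/(0.85 f'_c b) = 352.8/(0.85 × 6 × 12.9) = 5.363 in.
M_n = T(d − a/2) = 352.8 × (21.6 − 2.6815) = 6674.4 kip·in = 6674.4/12 = 556.20 kip·ft.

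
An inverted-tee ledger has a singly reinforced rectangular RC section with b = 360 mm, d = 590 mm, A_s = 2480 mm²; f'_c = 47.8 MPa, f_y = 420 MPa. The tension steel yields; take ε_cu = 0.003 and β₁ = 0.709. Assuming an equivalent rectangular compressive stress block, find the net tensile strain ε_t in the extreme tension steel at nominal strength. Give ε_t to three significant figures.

a = A_s f_y/(0.85 f'_c b) = 71.21 mm.
β₁ = 0.709, so c = a/β₁ = 71.21/0.709 = 100.44 mm.
From the linear strain diagram with ε_cu = 0.003: ε_t = 0.003 (d − c)/c = 0.003 × (590 − 100.44)/100.44 = 0.0146.
Since ε_t ≥ 0.005, the section is tension-controlled.

ε_t ≈ 0.0146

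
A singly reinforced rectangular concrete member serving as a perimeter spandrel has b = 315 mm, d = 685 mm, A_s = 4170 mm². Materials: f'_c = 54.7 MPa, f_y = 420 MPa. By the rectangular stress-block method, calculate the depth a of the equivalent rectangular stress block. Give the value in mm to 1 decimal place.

T = A_s f_y = 4170 × 420 = 1751400 N = 1751.4 kN.
Setting C = 0.85 f'_c a b equal to T: a = 1751400/(0.85 × 54.7 × 315) = 119.6 mm.

a ≈ 119.6 mm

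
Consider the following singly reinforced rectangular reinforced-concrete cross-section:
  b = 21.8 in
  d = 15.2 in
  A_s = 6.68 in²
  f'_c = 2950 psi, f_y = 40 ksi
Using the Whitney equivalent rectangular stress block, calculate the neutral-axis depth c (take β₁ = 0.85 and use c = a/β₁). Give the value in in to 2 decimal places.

c ≈ 5.75 in

T = A_s f_y = 6.68 × 40 = 267.2 kips.
a = T/(0.85 f'_c b) = 267.2/(0.85 × 2.95 × 21.8) = 4.8881 in.
With β₁ = 0.85, c = a/β₁ = 4.8881/0.85 = 5.75 in.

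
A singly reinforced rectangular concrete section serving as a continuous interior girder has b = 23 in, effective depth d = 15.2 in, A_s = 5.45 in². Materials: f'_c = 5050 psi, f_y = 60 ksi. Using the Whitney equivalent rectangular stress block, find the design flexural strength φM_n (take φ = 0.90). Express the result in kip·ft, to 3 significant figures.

T = A_s f_y = 5.45 × 60 = 327 kips.
a = T/(0.85 f'_c b) = 327/(0.85 × 5.05 × 23) = 3.312 in.
M_n = T(d − a/2) = 327 × (15.2 − 1.656) = 4428.9 kip·in = 4428.9/12 = 369.08 kip·ft.
φM_n = 0.90 × 369.08 = 332.17 kip·ft.

φM_n ≈ 332 kip·ft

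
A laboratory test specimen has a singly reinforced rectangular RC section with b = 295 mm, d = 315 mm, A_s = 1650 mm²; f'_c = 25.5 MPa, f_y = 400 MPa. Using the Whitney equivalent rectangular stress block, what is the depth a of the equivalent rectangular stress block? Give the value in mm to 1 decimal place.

T = A_s f_y = 1650 × 400 = 660000 N = 660 kN.
Setting C = 0.85 f'_c a b equal to T: a = 660000/(0.85 × 25.5 × 295) = 103.2 mm.

a ≈ 103.2 mm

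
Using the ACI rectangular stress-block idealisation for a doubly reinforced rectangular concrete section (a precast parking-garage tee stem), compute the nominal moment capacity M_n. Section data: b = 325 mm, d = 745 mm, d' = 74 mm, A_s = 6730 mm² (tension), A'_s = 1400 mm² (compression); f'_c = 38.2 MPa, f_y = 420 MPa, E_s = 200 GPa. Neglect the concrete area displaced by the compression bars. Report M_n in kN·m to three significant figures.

Assume both tension and compression steel yield.
Net tension couple steel: A_s − A'_s = 5330 mm².
a = (A_s − A'_s) f_y / (0.85 f'_c b) = 2238600/(0.85 × 38.2 × 325) = 212.13 mm.
c = a/β₁ = 212.13/0.777 = 273.01 mm; ε'_s = 0.003(c − d')/c = 0.0022 ≥ f_y/E_s = 0.0021, so compression steel does yield.
M_n = (A_s − A'_s) f_y (d − a/2) + A'_s f_y (d − d') = [2238600 × (745 − 106.065) + 588000 × (745 − 74)] × 10⁻⁶ = 1430.32 + 394.55 = 1824.87 kN·m.

M_n ≈ 1820 kN·m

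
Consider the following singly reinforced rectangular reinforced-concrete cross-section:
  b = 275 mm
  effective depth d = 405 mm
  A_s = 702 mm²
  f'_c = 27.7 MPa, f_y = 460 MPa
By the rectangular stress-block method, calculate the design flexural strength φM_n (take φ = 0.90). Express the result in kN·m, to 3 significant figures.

φM_n ≈ 110 kN·m

T = A_s f_y = 702 × 460 = 322920 N = 322.92 kN.
From C = T: a = T/(0.85 f'_c b) = 322920/(0.85 × 27.7 × 275) = 49.87 mm.
M_n = T(d − a/2) = 322.92 kN × (405 − 24.935) mm = 122.73 kN·m.
φM_n = 0.90 × 122.73 = 110.46 kN·m.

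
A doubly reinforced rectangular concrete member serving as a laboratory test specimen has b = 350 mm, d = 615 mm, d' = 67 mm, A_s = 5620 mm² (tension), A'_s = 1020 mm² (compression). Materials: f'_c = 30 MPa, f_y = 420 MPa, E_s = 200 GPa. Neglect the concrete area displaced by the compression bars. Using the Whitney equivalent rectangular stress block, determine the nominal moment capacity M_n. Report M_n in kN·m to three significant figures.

Assume both tension and compression steel yield.
Net tension couple steel: A_s − A'_s = 4600 mm².
a = (A_s − A'_s) f_y / (0.85 f'_c b) = 1932000/(0.85 × 30 × 350) = 216.47 mm.
c = a/β₁ = 216.47/0.836 = 258.94 mm; ε'_s = 0.003(c − d')/c = 0.0022 ≥ f_y/E_s = 0.0021, so compression steel does yield.
M_n = (A_s − A'_s) f_y (d − a/2) + A'_s f_y (d − d') = [1932000 × (615 − 108.235) + 428400 × (615 − 67)] × 10⁻⁶ = 979.07 + 234.76 = 1213.83 kN·m.

M_n ≈ 1210 kN·m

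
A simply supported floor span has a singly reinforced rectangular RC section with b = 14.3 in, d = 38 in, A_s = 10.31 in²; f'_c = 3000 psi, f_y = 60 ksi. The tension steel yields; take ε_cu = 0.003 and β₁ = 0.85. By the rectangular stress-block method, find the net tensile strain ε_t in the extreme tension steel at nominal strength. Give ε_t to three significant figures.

ε_t ≈ 0.00271

a = A_s f_y/(0.85 f'_c b) = 16.964 in.
β₁ = 0.85, so c = a/β₁ = 16.964/0.85 = 19.958 in.
From the linear strain diagram with ε_cu = 0.003: ε_t = 0.003 (d − c)/c = 0.003 × (38 − 19.958)/19.958 = 0.00271.
ε_t < 0.004 — the section is over-reinforced for flexure under ACI limits.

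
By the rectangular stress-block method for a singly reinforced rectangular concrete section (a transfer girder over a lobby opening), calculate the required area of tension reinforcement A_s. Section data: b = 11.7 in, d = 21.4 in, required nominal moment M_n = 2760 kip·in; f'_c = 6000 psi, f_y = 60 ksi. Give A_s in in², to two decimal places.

A_s ≈ 2.27 in²

From M_n = 0.85 f'_c a b (d − a/2):
a = d − √(d² − 2M_n/(0.85 f'_c b)) = 21.4 − √(21.4² − 2 × 2760/(0.85 × 6 × 11.7)) = 2.283 in.
A_s = 0.85 f'_c a b / f_y = 0.85 × 6 × 2.283 × 11.7 / 60 = 2.270 in².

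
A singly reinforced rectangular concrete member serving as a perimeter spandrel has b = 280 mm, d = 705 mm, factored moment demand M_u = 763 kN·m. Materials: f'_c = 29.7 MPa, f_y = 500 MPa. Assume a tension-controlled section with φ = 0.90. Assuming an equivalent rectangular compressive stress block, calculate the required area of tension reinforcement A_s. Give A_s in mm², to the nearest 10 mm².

A_s ≈ 2800 mm²

M_n = M_u/φ = 763/0.90 = 847.778 kN·m.
With M_n = 0.85 f'_c a b (d − a/2), solve the quadratic for a:
a = d − √(d² − 2M_n/(0.85 f'_c b)) = 705 − √(705² − 2 × 847.778×10⁶/(0.85 × 29.7 × 280)) = 197.90 mm.
A_s = 0.85 f'_c a b / f_y = 0.85 × 29.7 × 197.90 × 280 / 500 = 2797.8 mm².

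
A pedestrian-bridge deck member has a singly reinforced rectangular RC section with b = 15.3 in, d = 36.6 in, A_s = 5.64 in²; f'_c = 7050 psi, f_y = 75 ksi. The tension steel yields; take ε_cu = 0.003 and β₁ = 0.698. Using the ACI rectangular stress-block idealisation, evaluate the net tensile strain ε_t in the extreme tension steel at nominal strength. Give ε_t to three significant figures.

a = A_s f_y/(0.85 f'_c b) = 4.614 in.
β₁ = 0.698, so c = a/β₁ = 4.614/0.698 = 6.610 in.
From the linear strain diagram with ε_cu = 0.003: ε_t = 0.003 (d − c)/c = 0.003 × (36.6 − 6.610)/6.610 = 0.0136.
Since ε_t ≥ 0.005, the section is tension-controlled.

ε_t ≈ 0.0136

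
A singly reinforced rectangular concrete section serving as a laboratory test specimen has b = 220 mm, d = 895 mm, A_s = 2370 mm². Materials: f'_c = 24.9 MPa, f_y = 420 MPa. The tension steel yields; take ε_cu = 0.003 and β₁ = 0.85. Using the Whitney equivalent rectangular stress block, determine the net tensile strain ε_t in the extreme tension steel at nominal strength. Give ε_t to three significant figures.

ε_t ≈ 0.00768

a = A_s f_y/(0.85 f'_c b) = 213.77 mm.
β₁ = 0.85, so c = a/β₁ = 213.77/0.85 = 251.49 mm.
From the linear strain diagram with ε_cu = 0.003: ε_t = 0.003 (d − c)/c = 0.003 × (895 − 251.49)/251.49 = 0.00768.
Since ε_t ≥ 0.005, the section is tension-controlled.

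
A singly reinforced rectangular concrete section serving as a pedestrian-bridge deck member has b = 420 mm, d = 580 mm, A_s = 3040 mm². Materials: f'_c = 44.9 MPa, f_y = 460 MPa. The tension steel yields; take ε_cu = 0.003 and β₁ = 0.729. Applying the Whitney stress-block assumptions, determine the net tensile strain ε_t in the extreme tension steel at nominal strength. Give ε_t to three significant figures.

ε_t ≈ 0.0115

a = A_s f_y/(0.85 f'_c b) = 87.24 mm.
β₁ = 0.729, so c = a/β₁ = 87.24/0.729 = 119.67 mm.
From the linear strain diagram with ε_cu = 0.003: ε_t = 0.003 (d − c)/c = 0.003 × (580 − 119.67)/119.67 = 0.0115.
Since ε_t ≥ 0.005, the section is tension-controlled.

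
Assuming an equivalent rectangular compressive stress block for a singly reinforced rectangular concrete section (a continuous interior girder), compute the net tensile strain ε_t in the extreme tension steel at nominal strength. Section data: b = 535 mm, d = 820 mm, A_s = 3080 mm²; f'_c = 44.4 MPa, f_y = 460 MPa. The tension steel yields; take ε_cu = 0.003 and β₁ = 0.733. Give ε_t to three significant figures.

ε_t ≈ 0.0227

a = A_s f_y/(0.85 f'_c b) = 70.17 mm.
β₁ = 0.733, so c = a/β₁ = 70.17/0.733 = 95.73 mm.
From the linear strain diagram with ε_cu = 0.003: ε_t = 0.003 (d − c)/c = 0.003 × (820 − 95.73)/95.73 = 0.0227.
Since ε_t ≥ 0.005, the section is tension-controlled.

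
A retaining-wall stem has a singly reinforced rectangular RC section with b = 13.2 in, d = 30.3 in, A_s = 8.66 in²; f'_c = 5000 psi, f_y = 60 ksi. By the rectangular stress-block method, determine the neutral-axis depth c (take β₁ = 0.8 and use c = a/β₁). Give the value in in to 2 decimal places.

c ≈ 11.58 in

T = A_s f_y = 8.66 × 60 = 519.6 kips.
a = T/(0.85 f'_c b) = 519.6/(0.85 × 5 × 13.2) = 9.2620 in.
With β₁ = 0.8, c = a/β₁ = 9.2620/0.8 = 11.58 in.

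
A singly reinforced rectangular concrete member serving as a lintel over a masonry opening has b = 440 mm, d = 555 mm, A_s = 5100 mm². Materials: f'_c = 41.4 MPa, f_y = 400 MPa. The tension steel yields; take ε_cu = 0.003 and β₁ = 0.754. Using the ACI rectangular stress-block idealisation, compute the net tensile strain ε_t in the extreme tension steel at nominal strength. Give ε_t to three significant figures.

ε_t ≈ 0.00653

a = A_s f_y/(0.85 f'_c b) = 131.75 mm.
β₁ = 0.754, so c = a/β₁ = 131.75/0.754 = 174.73 mm.
From the linear strain diagram with ε_cu = 0.003: ε_t = 0.003 (d − c)/c = 0.003 × (555 − 174.73)/174.73 = 0.00653.
Since ε_t ≥ 0.005, the section is tension-controlled.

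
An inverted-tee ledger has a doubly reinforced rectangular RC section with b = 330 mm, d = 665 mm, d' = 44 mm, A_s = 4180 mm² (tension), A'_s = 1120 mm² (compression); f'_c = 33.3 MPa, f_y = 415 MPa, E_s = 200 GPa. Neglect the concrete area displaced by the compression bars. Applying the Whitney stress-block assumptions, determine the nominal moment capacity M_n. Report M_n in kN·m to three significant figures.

M_n ≈ 1050 kN·m

Assume both tension and compression steel yield.
Net tension couple steel: A_s − A'_s = 3060 mm².
a = (A_s − A'_s) f_y / (0.85 f'_c b) = 1269900/(0.85 × 33.3 × 330) = 135.95 mm.
c = a/β₁ = 135.95/0.812 = 167.43 mm; ε'_s = 0.003(c − d')/c = 0.0022 ≥ f_y/E_s = 0.0021, so compression steel does yield.
M_n = (A_s − A'_s) f_y (d − a/2) + A'_s f_y (d − d') = [1269900 × (665 − 67.975) + 464800 × (665 − 44)] × 10⁻⁶ = 758.16 + 288.64 = 1046.80 kN·m.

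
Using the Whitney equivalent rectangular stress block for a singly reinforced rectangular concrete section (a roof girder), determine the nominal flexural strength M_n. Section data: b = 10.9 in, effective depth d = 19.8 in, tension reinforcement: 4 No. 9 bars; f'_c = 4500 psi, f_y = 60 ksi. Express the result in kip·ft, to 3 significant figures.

M_n ≈ 338 kip·ft

A_s = 4 × 1 = 4 in².
T = A_s f_y = 4 × 60 = 240 kips.
a = T/(0.85 f'_c b) = 240/(0.85 × 4.5 × 10.9) = 5.756 in.
M_n = T(d − a/2) = 240 × (19.8 − 2.878) = 4061.3 kip·in = 4061.3/12 = 338.44 kip·ft.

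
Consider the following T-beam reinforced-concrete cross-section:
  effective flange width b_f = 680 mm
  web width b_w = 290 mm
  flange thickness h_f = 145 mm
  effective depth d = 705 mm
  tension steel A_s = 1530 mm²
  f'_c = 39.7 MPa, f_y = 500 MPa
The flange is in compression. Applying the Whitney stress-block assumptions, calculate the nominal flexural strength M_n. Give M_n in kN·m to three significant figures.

Tension: T = A_s f_y = 1530 × 500 = 765000 N.
Try a within the flange: a = T/(0.85 f'_c b_f) = 765000/(0.85 × 39.7 × 680) = 33.34 mm.
Since a = 33.34 ≤ h_f = 145 mm, the stress block lies entirely in the flange; analyse as a rectangular beam of width b_f.
M_n = T(d − a/2) = 765000 × (705 − 16.67) = 526.57 × 10⁶ N·mm.
M_n = 526.57 kN·m.

M_n ≈ 527 kN·m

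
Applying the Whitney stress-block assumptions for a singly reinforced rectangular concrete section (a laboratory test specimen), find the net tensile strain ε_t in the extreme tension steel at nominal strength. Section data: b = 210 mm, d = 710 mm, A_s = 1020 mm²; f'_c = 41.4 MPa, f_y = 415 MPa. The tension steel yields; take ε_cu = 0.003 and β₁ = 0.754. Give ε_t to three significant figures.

ε_t ≈ 0.0250

a = A_s f_y/(0.85 f'_c b) = 57.28 mm.
β₁ = 0.754, so c = a/β₁ = 57.28/0.754 = 75.97 mm.
From the linear strain diagram with ε_cu = 0.003: ε_t = 0.003 (d − c)/c = 0.003 × (710 − 75.97)/75.97 = 0.0250.
Since ε_t ≥ 0.005, the section is tension-controlled.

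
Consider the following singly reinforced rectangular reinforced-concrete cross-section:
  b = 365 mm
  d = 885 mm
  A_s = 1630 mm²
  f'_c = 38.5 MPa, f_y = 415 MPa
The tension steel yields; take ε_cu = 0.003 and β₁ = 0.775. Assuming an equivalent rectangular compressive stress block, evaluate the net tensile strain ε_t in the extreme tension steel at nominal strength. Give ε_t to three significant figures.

ε_t ≈ 0.0333

a = A_s f_y/(0.85 f'_c b) = 56.63 mm.
β₁ = 0.775, so c = a/β₁ = 56.63/0.775 = 73.07 mm.
From the linear strain diagram with ε_cu = 0.003: ε_t = 0.003 (d − c)/c = 0.003 × (885 − 73.07)/73.07 = 0.0333.
Since ε_t ≥ 0.005, the section is tension-controlled.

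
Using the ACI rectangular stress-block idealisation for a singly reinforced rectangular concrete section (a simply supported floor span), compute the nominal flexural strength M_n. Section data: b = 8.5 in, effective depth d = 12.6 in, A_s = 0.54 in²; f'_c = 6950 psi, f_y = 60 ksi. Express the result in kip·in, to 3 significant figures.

M_n ≈ 398 kip·in

T = A_s f_y = 0.54 × 60 = 32.4 kips.
a = T/(0.85 f'_c b) = 32.4/(0.85 × 6.95 × 8.5) = 0.645 in.
M_n = T(d − a/2) = 32.4 × (12.6 − 0.3225) = 397.8 kip·in.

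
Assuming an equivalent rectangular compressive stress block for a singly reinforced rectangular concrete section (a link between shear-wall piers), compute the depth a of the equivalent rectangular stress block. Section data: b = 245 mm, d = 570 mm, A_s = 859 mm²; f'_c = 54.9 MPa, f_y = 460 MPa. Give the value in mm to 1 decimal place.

T = A_s f_y = 859 × 460 = 395140 N = 395.14 kN.
Setting C = 0.85 f'_c a b equal to T: a = 395140/(0.85 × 54.9 × 245) = 34.6 mm.

a ≈ 34.6 mm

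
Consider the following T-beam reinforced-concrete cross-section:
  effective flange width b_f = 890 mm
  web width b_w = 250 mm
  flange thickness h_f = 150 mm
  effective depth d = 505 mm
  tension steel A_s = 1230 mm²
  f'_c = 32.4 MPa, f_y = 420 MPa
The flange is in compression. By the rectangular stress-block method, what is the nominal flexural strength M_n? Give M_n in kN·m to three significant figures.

Tension: T = A_s f_y = 1230 × 420 = 516600 N.
Try a within the flange: a = T/(0.85 f'_c b_f) = 516600/(0.85 × 32.4 × 890) = 21.08 mm.
Since a = 21.08 ≤ h_f = 150 mm, the stress block lies entirely in the flange; analyse as a rectangular beam of width b_f.
M_n = T(d − a/2) = 516600 × (505 − 10.54) = 255.44 × 10⁶ N·mm.
M_n = 255.44 kN·m.

M_n ≈ 255 kN·m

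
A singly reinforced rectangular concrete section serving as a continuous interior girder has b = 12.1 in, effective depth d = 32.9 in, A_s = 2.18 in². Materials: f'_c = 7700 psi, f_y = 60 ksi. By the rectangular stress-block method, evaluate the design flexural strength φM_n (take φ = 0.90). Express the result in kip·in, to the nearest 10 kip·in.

φM_n ≈ 3780 kip·in

T = A_s f_y = 2.18 × 60 = 130.8 kips.
a = T/(0.85 f'_c b) = 130.8/(0.85 × 7.7 × 12.1) = 1.652 in.
M_n = T(d − a/2) = 130.8 × (32.9 − 0.826) = 4195.3 kip·in.
φM_n = 0.90 × 4195.3 = 3775.8 kip·in.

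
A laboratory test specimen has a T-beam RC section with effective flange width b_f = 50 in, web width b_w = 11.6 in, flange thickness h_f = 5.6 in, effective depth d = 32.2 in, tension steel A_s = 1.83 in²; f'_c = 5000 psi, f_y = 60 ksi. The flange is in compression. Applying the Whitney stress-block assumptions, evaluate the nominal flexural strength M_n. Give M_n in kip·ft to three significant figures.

M_n ≈ 292 kip·ft

Tension: T = A_s f_y = 1.83 × 60 = 109.8 kips.
Try a within the flange: a = T/(0.85 f'_c b_f) = 109.8/(0.85 × 5 × 50) = 0.517 in.
Since a = 0.517 ≤ h_f = 5.6 in, the stress block lies entirely in the flange; analyse as a rectangular beam of width b_f.
M_n = T(d − a/2) = 109.8 × (32.2 − 0.2585) = 3507.2 kip·in.
M_n = 3507.2/12 = 292.27 kip·ft.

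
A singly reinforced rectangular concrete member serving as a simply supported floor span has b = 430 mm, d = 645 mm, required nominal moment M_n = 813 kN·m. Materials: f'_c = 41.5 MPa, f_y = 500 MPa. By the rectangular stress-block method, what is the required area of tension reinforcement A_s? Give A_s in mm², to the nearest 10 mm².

With M_n = 0.85 f'_c a b (d − a/2), solve the quadratic for a:
a = d − √(d² − 2M_n/(0.85 f'_c b)) = 645 − √(645² − 2 × 813×10⁶/(0.85 × 41.5 × 430)) = 89.28 mm.
A_s = 0.85 f'_c a b / f_y = 0.85 × 41.5 × 89.28 × 430 / 500 = 2708.4 mm².

A_s ≈ 2710 mm²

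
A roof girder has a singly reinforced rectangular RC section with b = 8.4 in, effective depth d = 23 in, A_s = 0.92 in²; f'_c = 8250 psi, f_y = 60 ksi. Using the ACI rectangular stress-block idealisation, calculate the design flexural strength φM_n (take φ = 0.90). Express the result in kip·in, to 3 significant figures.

φM_n ≈ 1120 kip·in

T = A_s f_y = 0.92 × 60 = 55.2 kips.
a = T/(0.85 f'_c b) = 55.2/(0.85 × 8.25 × 8.4) = 0.937 in.
M_n = T(d − a/2) = 55.2 × (23 − 0.4685) = 1243.7 kip·in.
φM_n = 0.90 × 1243.7 = 1119.3 kip·in.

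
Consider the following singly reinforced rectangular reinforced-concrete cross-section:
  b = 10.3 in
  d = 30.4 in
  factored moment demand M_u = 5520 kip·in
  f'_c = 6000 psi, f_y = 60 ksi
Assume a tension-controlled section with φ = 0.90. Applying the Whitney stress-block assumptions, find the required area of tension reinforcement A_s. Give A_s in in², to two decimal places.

M_n = M_u/φ = 5520/0.90 = 6133.33 kip·in.
From M_n = 0.85 f'_c a b (d − a/2):
a = d − √(d² − 2M_n/(0.85 f'_c b)) = 30.4 − √(30.4² − 2 × 6133.33/(0.85 × 6 × 10.3)) = 4.120 in.
A_s = 0.85 f'_c a b / f_y = 0.85 × 6 × 4.120 × 10.3 / 60 = 3.607 in².

A_s ≈ 3.61 in²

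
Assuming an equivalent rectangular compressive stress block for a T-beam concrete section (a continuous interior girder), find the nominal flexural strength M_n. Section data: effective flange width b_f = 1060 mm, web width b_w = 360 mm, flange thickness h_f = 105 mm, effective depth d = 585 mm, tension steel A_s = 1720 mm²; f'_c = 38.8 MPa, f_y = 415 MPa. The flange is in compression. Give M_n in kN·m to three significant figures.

Tension: T = A_s f_y = 1720 × 415 = 713800 N.
Try a within the flange: a = T/(0.85 f'_c b_f) = 713800/(0.85 × 38.8 × 1060) = 20.42 mm.
Since a = 20.42 ≤ h_f = 105 mm, the stress block lies entirely in the flange; analyse as a rectangular beam of width b_f.
M_n = T(d − a/2) = 713800 × (585 − 10.21) = 410.29 × 10⁶ N·mm.
M_n = 410.29 kN·m.

M_n ≈ 410 kN·m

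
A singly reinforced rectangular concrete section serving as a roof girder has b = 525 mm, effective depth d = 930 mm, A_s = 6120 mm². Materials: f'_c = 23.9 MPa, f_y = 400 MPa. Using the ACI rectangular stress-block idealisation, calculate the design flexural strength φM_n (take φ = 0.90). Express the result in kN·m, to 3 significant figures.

T = A_s f_y = 6120 × 400 = 2448000 N = 2448 kN.
From C = T: a = T/(0.85 f'_c b) = 2448000/(0.85 × 23.9 × 525) = 229.53 mm.
M_n = T(d − a/2) = 2448 kN × (930 − 114.765) mm = 1995.70 kN·m.
φM_n = 0.90 × 1995.70 = 1796.13 kN·m.

φM_n ≈ 1800 kN·m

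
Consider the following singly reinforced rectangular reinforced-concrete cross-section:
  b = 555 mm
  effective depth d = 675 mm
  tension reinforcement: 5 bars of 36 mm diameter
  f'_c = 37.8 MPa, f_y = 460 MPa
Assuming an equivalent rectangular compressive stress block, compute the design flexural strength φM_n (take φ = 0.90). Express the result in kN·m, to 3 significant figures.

A_s = 5 × 1018 = 5090 mm².
T = A_s f_y = 5090 × 460 = 2341400 N = 2341.4 kN.
From C = T: a = T/(0.85 f'_c b) = 2341400/(0.85 × 37.8 × 555) = 131.30 mm.
M_n = T(d − a/2) = 2341.4 kN × (675 − 65.65) mm = 1426.73 kN·m.
φM_n = 0.90 × 1426.73 = 1284.06 kN·m.

φM_n ≈ 1280 kN·m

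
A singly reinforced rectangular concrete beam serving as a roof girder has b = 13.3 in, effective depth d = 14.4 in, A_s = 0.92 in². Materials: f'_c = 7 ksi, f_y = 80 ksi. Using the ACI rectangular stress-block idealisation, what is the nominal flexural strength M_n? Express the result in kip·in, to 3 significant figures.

T = A_s f_y = 0.92 × 80 = 73.6 kips.
a = T/(0.85 f'_c b) = 73.6/(0.85 × 7 × 13.3) = 0.930 in.
M_n = T(d − a/2) = 73.6 × (14.4 − 0.465) = 1025.6 kip·in.

M_n ≈ 1030 kip·in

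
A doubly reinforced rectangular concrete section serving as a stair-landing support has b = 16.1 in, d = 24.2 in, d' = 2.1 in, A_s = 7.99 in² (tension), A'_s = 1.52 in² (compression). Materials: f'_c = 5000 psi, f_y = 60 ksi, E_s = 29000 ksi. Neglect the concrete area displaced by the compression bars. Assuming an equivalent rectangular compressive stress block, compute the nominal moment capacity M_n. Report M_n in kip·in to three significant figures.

Assume both steels yield.
a = (A_s − A'_s) f_y/(0.85 f'_c b) = (7.99 − 1.52) × 60/(0.85 × 5 × 16.1) = 5.673 in.
c = a/β₁ = 5.673/0.8 = 7.091 in; ε'_s = 0.003(c − d')/c = 0.0021 ≥ ε_y = 0.0021, so the compression steel yields.
M_n = (A_s − A'_s) f_y (d − a/2) + A'_s f_y (d − d') = 388.2 × (24.2 − 2.8365) + 91.2 × (24.2 − 2.1) = 8293.3 + 2015.5 = 10308.8 kip·in.

M_n ≈ 10300 kip·in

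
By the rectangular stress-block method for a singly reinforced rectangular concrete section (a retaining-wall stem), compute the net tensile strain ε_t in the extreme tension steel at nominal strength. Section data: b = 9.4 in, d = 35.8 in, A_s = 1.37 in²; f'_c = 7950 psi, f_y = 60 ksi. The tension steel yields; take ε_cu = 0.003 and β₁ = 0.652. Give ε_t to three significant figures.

a = A_s f_y/(0.85 f'_c b) = 1.294 in.
β₁ = 0.652, so c = a/β₁ = 1.294/0.652 = 1.985 in.
From the linear strain diagram with ε_cu = 0.003: ε_t = 0.003 (d − c)/c = 0.003 × (35.8 − 1.985)/1.985 = 0.0511.
Since ε_t ≥ 0.005, the section is tension-controlled.

ε_t ≈ 0.0511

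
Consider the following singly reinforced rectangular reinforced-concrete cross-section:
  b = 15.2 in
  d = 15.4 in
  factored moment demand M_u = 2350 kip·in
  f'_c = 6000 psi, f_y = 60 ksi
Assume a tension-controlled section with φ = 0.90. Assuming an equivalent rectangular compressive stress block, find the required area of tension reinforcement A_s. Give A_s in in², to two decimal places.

M_n = M_u/φ = 2350/0.90 = 2611.11 kip·in.
From M_n = 0.85 f'_c a b (d − a/2):
a = d − √(d² − 2M_n/(0.85 f'_c b)) = 15.4 − √(15.4² − 2 × 2611.11/(0.85 × 6 × 15.2)) = 2.370 in.
A_s = 0.85 f'_c a b / f_y = 0.85 × 6 × 2.370 × 15.2 / 60 = 3.062 in².

A_s ≈ 3.06 in²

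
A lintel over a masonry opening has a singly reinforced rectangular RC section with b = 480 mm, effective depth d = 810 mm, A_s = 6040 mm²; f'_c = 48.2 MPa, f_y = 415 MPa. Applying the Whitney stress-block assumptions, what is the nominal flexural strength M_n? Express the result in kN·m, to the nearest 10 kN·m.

T = A_s f_y = 6040 × 415 = 2506600 N = 2506.6 kN.
From C = T: a = T/(0.85 f'_c b) = 2506600/(0.85 × 48.2 × 480) = 127.46 mm.
M_n = T(d − a/2) = 2506.6 kN × (810 − 63.73) mm = 1870.60 kN·m.

M_n ≈ 1870 kN·m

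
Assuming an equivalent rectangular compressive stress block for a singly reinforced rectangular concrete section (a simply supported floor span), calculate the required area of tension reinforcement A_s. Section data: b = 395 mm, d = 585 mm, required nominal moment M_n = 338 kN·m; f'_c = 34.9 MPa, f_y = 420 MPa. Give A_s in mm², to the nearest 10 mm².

A_s ≈ 1440 mm²

With M_n = 0.85 f'_c a b (d − a/2), solve the quadratic for a:
a = d − √(d² − 2M_n/(0.85 f'_c b)) = 585 − √(585² − 2 × 338×10⁶/(0.85 × 34.9 × 395)) = 51.58 mm.
A_s = 0.85 f'_c a b / f_y = 0.85 × 34.9 × 51.58 × 395 / 420 = 1439.0 mm².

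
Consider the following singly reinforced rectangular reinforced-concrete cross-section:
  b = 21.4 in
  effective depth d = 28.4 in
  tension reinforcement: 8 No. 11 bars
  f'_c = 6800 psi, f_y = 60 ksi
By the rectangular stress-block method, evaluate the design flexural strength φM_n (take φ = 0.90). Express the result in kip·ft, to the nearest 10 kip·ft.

A_s = 8 × 1.56 = 12.48 in².
T = A_s f_y = 12.48 × 60 = 748.8 kips.
a = T/(0.85 f'_c b) = 748.8/(0.85 × 6.8 × 21.4) = 6.054 in.
M_n = T(d − a/2) = 748.8 × (28.4 − 3.027) = 18999.3 kip·in = 18999.3/12 = 1583.28 kip·ft.
φM_n = 0.90 × 1583.28 = 1424.95 kip·ft.

φM_n ≈ 1420 kip·ft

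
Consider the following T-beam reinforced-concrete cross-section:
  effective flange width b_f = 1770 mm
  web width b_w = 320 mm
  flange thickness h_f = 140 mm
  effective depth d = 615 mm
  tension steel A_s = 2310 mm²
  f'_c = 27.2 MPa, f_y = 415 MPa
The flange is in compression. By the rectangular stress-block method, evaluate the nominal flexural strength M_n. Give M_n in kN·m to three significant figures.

M_n ≈ 578 kN·m

Tension: T = A_s f_y = 2310 × 415 = 958650 N.
Try a within the flange: a = T/(0.85 f'_c b_f) = 958650/(0.85 × 27.2 × 1770) = 23.43 mm.
Since a = 23.43 ≤ h_f = 140 mm, the stress block lies entirely in the flange; analyse as a rectangular beam of width b_f.
M_n = T(d − a/2) = 958650 × (615 − 11.715) = 578.34 × 10⁶ N·mm.
M_n = 578.34 kN·m.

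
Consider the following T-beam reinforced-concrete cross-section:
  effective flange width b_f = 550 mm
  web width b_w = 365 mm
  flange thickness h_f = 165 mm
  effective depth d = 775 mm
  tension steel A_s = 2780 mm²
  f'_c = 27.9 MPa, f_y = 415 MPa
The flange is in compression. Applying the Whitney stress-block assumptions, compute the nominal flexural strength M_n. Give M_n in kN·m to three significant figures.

Tension: T = A_s f_y = 2780 × 415 = 1153700 N.
Try a within the flange: a = T/(0.85 f'_c b_f) = 1153700/(0.85 × 27.9 × 550) = 88.45 mm.
Since a = 88.45 ≤ h_f = 165 mm, the stress block lies entirely in the flange; analyse as a rectangular beam of width b_f.
M_n = T(d − a/2) = 1153700 × (775 − 44.225) = 843.10 × 10⁶ N·mm.
M_n = 843.10 kN·m.

M_n ≈ 843 kN·m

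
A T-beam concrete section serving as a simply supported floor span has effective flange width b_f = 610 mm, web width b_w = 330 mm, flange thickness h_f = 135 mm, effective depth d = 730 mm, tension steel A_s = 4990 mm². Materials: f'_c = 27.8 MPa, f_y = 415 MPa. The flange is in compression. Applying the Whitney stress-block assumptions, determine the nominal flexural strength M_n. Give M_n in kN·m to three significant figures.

M_n ≈ 1360 kN·m

Tension: T = A_s f_y = 4990 × 415 = 2070850 N.
Try a within the flange: a = T/(0.85 f'_c b_f) = 2070850/(0.85 × 27.8 × 610) = 143.67 mm.
a = 143.67 > h_f = 135 mm: the block extends into the web. Split into flange-overhang and web parts.
C_f = 0.85 f'_c (b_f − b_w) h_f = 0.85 × 27.8 × (610 − 330) × 135 = 893214 N.
Remaining web compression depth: a_w = (T − C_f)/(0.85 f'_c b_w) = (2070850 − 893214)/(0.85 × 27.8 × 330) = 151.02 mm.
M_n = C_f(d − h_f/2) + (T − C_f)(d − a_w/2) = 893214 × (730 − 67.5) + 1177636 × (730 − 75.51) = 591.75 + 770.75 = 1362.50 × 10⁶ N·mm.
M_n = 1362.50 kN·m.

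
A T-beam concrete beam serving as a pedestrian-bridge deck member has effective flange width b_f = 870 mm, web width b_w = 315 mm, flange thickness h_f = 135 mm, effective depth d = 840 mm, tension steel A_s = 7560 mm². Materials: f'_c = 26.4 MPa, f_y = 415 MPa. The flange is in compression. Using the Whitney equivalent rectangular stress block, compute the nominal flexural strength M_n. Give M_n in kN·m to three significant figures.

Tension: T = A_s f_y = 7560 × 415 = 3137400 N.
Try a within the flange: a = T/(0.85 f'_c b_f) = 3137400/(0.85 × 26.4 × 870) = 160.70 mm.
a = 160.70 > h_f = 135 mm: the block extends into the web. Split into flange-overhang and web parts.
C_f = 0.85 f'_c (b_f − b_w) h_f = 0.85 × 26.4 × (870 − 315) × 135 = 1681317 N.
Remaining web compression depth: a_w = (T − C_f)/(0.85 f'_c b_w) = (3137400 − 1681317)/(0.85 × 26.4 × 315) = 205.99 mm.
M_n = C_f(d − h_f/2) + (T − C_f)(d − a_w/2) = 1681317 × (840 − 67.5) + 1456083 × (840 − 102.995) = 1298.82 + 1073.14 = 2371.96 × 10⁶ N·mm.
M_n = 2371.96 kN·m.

M_n ≈ 2370 kN·m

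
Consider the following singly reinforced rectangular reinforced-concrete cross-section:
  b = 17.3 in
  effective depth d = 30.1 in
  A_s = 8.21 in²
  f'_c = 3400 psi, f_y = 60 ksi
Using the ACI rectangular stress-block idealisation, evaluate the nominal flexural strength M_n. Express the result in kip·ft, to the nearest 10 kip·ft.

T = A_s f_y = 8.21 × 60 = 492.6 kips.
a = T/(0.85 f'_c b) = 492.6/(0.85 × 3.4 × 17.3) = 9.853 in.
M_n = T(d − a/2) = 492.6 × (30.1 − 4.9265) = 12400.5 kip·in = 12400.5/12 = 1033.38 kip·ft.

M_n ≈ 1030 kip·ft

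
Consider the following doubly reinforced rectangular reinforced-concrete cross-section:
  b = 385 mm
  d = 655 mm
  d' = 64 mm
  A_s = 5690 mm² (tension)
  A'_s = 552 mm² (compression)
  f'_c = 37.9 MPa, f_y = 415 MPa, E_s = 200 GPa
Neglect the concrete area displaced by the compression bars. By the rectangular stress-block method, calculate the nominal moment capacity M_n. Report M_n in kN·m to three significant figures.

M_n ≈ 1350 kN·m

Assume both tension and compression steel yield.
Net tension couple steel: A_s − A'_s = 5138 mm².
a = (A_s − A'_s) f_y / (0.85 f'_c b) = 2132270/(0.85 × 37.9 × 385) = 171.92 mm.
c = a/β₁ = 171.92/0.779 = 220.69 mm; ε'_s = 0.003(c − d')/c = 0.0021 ≥ f_y/E_s = 0.0021, so compression steel does yield.
M_n = (A_s − A'_s) f_y (d − a/2) + A'_s f_y (d − d') = [2132270 × (655 − 85.96) + 229080 × (655 − 64)] × 10⁻⁶ = 1213.35 + 135.39 = 1348.74 kN·m.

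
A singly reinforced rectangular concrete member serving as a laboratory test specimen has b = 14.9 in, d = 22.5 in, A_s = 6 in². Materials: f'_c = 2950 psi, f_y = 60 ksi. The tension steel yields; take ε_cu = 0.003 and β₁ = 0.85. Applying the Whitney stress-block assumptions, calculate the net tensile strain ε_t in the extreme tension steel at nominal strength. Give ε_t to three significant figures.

a = A_s f_y/(0.85 f'_c b) = 9.636 in.
β₁ = 0.85, so c = a/β₁ = 9.636/0.85 = 11.336 in.
From the linear strain diagram with ε_cu = 0.003: ε_t = 0.003 (d − c)/c = 0.003 × (22.5 − 11.336)/11.336 = 0.00295.
ε_t < 0.004 — the section is over-reinforced for flexure under ACI limits.

ε_t ≈ 0.00295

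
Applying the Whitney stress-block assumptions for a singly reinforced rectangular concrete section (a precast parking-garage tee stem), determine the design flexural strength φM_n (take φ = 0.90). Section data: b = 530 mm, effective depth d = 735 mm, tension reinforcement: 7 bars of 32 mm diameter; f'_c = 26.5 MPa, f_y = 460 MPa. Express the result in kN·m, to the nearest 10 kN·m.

A_s = 7 × 804 = 5628 mm².
T = A_s f_y = 5628 × 460 = 2588880 N = 2588.88 kN.
From C = T: a = T/(0.85 f'_c b) = 2588880/(0.85 × 26.5 × 530) = 216.86 mm.
M_n = T(d − a/2) = 2588.88 kN × (735 − 108.43) mm = 1622.11 kN·m.
φM_n = 0.90 × 1622.11 = 1459.90 kN·m.

φM_n ≈ 1460 kN·m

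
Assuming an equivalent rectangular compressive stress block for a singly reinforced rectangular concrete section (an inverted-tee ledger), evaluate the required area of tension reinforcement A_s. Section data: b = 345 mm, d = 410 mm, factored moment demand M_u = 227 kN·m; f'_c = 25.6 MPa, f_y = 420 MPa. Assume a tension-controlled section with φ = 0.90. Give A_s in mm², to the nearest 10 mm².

A_s ≈ 1650 mm²

M_n = M_u/φ = 227/0.90 = 252.222 kN·m.
With M_n = 0.85 f'_c a b (d − a/2), solve the quadratic for a:
a = d − √(d² − 2M_n/(0.85 f'_c b)) = 410 − √(410² − 2 × 252.222×10⁶/(0.85 × 25.6 × 345)) = 92.34 mm.
A_s = 0.85 f'_c a b / f_y = 0.85 × 25.6 × 92.34 × 345 / 420 = 1650.5 mm².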